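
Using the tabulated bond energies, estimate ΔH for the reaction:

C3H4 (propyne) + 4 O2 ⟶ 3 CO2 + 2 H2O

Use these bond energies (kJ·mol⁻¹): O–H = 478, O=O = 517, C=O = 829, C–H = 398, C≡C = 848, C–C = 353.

Bonds broken (reactants):
  C≡C: 1 × 848 = 848
  C–C: 1 × 353 = 353
  C–H: 4 × 398 = 1592
  O=O: 4 × 517 = 2068
  Σ(broken) = 4861 kJ
Bonds formed (products):
  C=O: 6 × 829 = 4974
  O–H: 4 × 478 = 1912
  Σ(formed) = 6886 kJ
ΔH = Σ(broken) − Σ(formed) = 4861 − 6886 = −2025 kJ

ΔH ≈ −2025 kJ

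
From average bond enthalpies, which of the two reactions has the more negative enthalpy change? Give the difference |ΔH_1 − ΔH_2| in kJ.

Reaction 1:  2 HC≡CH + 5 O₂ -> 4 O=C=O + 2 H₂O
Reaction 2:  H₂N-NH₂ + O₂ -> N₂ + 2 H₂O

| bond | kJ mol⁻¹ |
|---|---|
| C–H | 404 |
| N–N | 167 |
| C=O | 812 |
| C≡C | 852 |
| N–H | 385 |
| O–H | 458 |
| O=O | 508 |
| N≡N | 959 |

Reaction 1:
  Bonds broken (reactants):
    C≡C: 2 × 852 = 1704
    C–H: 4 × 404 = 1616
    O=O: 5 × 508 = 2540
    Σ(broken) = 5860 kJ
  Bonds formed (products):
    C=O: 8 × 812 = 6496
    O–H: 4 × 458 = 1832
    Σ(formed) = 8328 kJ
  ΔH_1 = 5860 − 8328 = −2468 kJ
Reaction 2:
  Bonds broken (reactants):
    N–H: 4 × 385 = 1540
    N–N: 1 × 167 = 167
    O=O: 1 × 508 = 508
    Σ(broken) = 2215 kJ
  Bonds formed (products):
    N≡N: 1 × 959 = 959
    O–H: 4 × 458 = 1832
    Σ(formed) = 2791 kJ
  ΔH_2 = 2215 − 2791 = −576 kJ
ΔH_1 − ΔH_2 = −1892 kJ, so reaction 1 has the more negative ΔH; |ΔH_1 − ΔH_2| = 1892 kJ.

Reaction 1, by 1892 kJ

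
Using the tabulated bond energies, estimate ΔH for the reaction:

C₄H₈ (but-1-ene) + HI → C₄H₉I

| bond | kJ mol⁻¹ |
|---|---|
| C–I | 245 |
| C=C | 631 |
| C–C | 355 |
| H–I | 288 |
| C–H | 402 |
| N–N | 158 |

ΔH ≈ −83 kJ

Bonds broken (reactants):
  C–C: 2 × 355 = 710
  C–H: 8 × 402 = 3216
  C=C: 1 × 631 = 631
  H–I: 1 × 288 = 288
  Σ(broken) = 4845 kJ
Bonds formed (products):
  C–C: 3 × 355 = 1065
  C–H: 9 × 402 = 3618
  C–I: 1 × 245 = 245
  Σ(formed) = 4928 kJ
ΔH = Σ(broken) − Σ(formed) = 4845 − 4928 = −83 kJ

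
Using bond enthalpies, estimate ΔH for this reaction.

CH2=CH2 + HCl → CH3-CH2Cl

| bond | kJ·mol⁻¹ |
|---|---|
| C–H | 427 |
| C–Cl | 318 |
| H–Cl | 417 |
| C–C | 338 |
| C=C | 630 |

Bonds broken (reactants):
  C–H: 4 × 427 = 1708
  C=C: 1 × 630 = 630
  H–Cl: 1 × 417 = 417
  Σ(broken) = 2755 kJ
Bonds formed (products):
  C–C: 1 × 338 = 338
  C–Cl: 1 × 318 = 318
  C–H: 5 × 427 = 2135
  Σ(formed) = 2791 kJ
ΔH = Σ(broken) − Σ(formed) = 2755 − 2791 = −36 kJ

ΔH ≈ −36 kJ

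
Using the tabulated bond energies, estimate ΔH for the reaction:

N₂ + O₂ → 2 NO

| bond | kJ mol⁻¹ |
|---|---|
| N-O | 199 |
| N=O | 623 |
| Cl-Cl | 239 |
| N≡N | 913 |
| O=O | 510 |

ΔH ≈ +177 kJ

Bonds broken (reactants):
  N≡N: 1 × 913 = 913
  O=O: 1 × 510 = 510
  Σ(broken) = 1423 kJ
Bonds formed (products):
  N=O: 2 × 623 = 1246
  Σ(formed) = 1246 kJ
ΔH = Σ(broken) − Σ(formed) = 1423 − 1246 = +177 kJ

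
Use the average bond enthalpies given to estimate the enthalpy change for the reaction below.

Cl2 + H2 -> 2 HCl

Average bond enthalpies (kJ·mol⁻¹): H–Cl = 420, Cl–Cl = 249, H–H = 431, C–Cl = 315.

ΔH ≈ −160 kJ

Bonds broken (reactants):
  Cl–Cl: 1 × 249 = 249
  H–H: 1 × 431 = 431
  Σ(broken) = 680 kJ
Bonds formed (products):
  H–Cl: 2 × 420 = 840
  Σ(formed) = 840 kJ
ΔH = Σ(broken) − Σ(formed) = 680 − 840 = −160 kJ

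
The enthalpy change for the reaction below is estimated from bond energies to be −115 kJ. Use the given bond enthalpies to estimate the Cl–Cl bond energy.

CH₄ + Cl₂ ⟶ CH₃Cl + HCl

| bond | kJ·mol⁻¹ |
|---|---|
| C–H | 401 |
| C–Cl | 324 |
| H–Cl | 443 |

D(Cl–Cl) ≈ 251 kJ/mol

Let D be the Cl–Cl bond energy.
Σ(broken) = 4×401 + 1×D = 1604 + D
Σ(formed) = 1×324 + 3×401 + 1×443 = 1970
ΔH = Σ(broken) − Σ(formed) = (1604 + D) − (1970) = −366 + D
Setting this equal to −115 kJ gives D = 251 kJ/mol.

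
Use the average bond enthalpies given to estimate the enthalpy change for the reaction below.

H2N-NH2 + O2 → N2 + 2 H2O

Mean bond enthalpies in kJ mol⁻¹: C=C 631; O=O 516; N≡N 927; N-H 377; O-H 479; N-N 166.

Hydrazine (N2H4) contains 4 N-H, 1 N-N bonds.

ΔH ≈ −653 kJ

Bonds broken (reactants):
  N-H: 4 × 377 = 1508
  N-N: 1 × 166 = 166
  O=O: 1 × 516 = 516
  Σ(broken) = 2190 kJ
Bonds formed (products):
  N≡N: 1 × 927 = 927
  O-H: 4 × 479 = 1916
  Σ(formed) = 2843 kJ
ΔH = Σ(broken) − Σ(formed) = 2190 − 2843 = −653 kJ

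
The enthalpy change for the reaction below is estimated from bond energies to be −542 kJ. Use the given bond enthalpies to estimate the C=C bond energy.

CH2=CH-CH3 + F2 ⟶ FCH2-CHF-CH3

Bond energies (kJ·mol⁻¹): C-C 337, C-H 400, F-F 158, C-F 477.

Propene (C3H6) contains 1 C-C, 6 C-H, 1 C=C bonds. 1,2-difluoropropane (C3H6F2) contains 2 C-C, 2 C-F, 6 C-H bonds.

Let D be the C=C bond energy.
Σ(broken) = 1×337 + 6×400 + 1×D + 1×158 = 2895 + D
Σ(formed) = 2×337 + 2×477 + 6×400 = 4028
ΔH = Σ(broken) − Σ(formed) = (2895 + D) − (4028) = −1133 + D
Setting this equal to −542 kJ gives D = 591 kJ/mol.

D(C=C) ≈ 591 kJ/mol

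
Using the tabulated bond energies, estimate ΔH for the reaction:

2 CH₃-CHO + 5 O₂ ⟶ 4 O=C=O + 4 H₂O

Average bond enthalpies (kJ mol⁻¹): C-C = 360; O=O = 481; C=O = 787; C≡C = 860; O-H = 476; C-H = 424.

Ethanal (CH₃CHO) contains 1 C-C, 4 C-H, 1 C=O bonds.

ΔH ≈ −2013 kJ

Bonds broken (reactants):
  C-C: 2 × 360 = 720
  C-H: 8 × 424 = 3392
  C=O: 2 × 787 = 1574
  O=O: 5 × 481 = 2405
  Σ(broken) = 8091 kJ
Bonds formed (products):
  C=O: 8 × 787 = 6296
  O-H: 8 × 476 = 3808
  Σ(formed) = 10104 kJ
ΔH = Σ(broken) − Σ(formed) = 8091 − 10104 = −2013 kJ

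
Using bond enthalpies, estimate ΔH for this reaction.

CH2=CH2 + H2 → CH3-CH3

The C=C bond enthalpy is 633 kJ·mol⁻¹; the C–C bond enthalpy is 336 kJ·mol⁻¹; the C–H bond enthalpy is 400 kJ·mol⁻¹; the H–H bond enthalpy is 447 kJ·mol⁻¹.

ΔH ≈ −56 kJ

Bonds broken (reactants):
  C–H: 4 × 400 = 1600
  C=C: 1 × 633 = 633
  H–H: 1 × 447 = 447
  Σ(broken) = 2680 kJ
Bonds formed (products):
  C–C: 1 × 336 = 336
  C–H: 6 × 400 = 2400
  Σ(formed) = 2736 kJ
ΔH = Σ(broken) − Σ(formed) = 2680 − 2736 = −56 kJ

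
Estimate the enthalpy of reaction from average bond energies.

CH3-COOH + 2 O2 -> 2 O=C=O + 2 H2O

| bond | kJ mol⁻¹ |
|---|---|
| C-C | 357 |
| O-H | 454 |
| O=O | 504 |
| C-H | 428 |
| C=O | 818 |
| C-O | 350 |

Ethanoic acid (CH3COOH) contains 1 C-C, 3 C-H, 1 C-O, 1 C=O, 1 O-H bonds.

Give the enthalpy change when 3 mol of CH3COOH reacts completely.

ΔH = −2451 kJ

Bonds broken (reactants):
  C-C: 1 × 357 = 357
  C-H: 3 × 428 = 1284
  C-O: 1 × 350 = 350
  C=O: 1 × 818 = 818
  O-H: 1 × 454 = 454
  O=O: 2 × 504 = 1008
  Σ(broken) = 4271 kJ
Bonds formed (products):
  C=O: 4 × 818 = 3272
  O-H: 4 × 454 = 1816
  Σ(formed) = 5088 kJ
ΔH = Σ(broken) − Σ(formed) = 4271 − 5088 = −817 kJ
For 3× the reaction as written: 3 × (−817) = −2451 kJ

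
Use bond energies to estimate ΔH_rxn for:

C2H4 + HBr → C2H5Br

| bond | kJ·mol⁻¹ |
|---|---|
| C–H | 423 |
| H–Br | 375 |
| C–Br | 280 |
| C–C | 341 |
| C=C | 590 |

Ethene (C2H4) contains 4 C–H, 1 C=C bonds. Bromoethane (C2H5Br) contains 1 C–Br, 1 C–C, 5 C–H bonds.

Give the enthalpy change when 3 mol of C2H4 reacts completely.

ΔH = −237 kJ

Bonds broken (reactants):
  C–H: 4 × 423 = 1692
  C=C: 1 × 590 = 590
  H–Br: 1 × 375 = 375
  Σ(broken) = 2657 kJ
Bonds formed (products):
  C–Br: 1 × 280 = 280
  C–C: 1 × 341 = 341
  C–H: 5 × 423 = 2115
  Σ(formed) = 2736 kJ
ΔH = Σ(broken) − Σ(formed) = 2657 − 2736 = −79 kJ
For 3× the reaction as written: 3 × (−79) = −237 kJ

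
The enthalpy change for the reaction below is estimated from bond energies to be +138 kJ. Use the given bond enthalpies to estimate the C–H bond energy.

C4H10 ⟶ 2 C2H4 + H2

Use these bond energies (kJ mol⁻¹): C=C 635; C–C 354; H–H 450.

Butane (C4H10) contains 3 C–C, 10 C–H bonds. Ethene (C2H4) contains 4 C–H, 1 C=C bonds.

Let D be the C–H bond energy.
Σ(broken) = 3×354 + 10×D = 1062 + 10D
Σ(formed) = 8×D + 2×635 + 1×450 = 1720 + 8D
ΔH = Σ(broken) − Σ(formed) = (1062 + 10D) − (1720 + 8D) = −658 + 2D
Setting this equal to +138 kJ gives 2D = 796, so D = 398 kJ/mol.

D(C–H) ≈ 398 kJ/mol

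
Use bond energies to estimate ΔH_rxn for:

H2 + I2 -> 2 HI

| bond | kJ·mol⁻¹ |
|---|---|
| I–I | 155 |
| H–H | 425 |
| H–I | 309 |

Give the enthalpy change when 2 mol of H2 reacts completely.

ΔH = −76 kJ

Bonds broken (reactants):
  H–H: 1 × 425 = 425
  I–I: 1 × 155 = 155
  Σ(broken) = 580 kJ
Bonds formed (products):
  H–I: 2 × 309 = 618
  Σ(formed) = 618 kJ
ΔH = Σ(broken) − Σ(formed) = 580 − 618 = −38 kJ
For 2× the reaction as written: 2 × (−38) = −76 kJ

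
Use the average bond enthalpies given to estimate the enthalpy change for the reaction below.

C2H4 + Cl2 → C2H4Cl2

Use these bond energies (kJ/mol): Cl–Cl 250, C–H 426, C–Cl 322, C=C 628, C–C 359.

Bonds broken (reactants):
  C–H: 4 × 426 = 1704
  C=C: 1 × 628 = 628
  Cl–Cl: 1 × 250 = 250
  Σ(broken) = 2582 kJ
Bonds formed (products):
  C–C: 1 × 359 = 359
  C–Cl: 2 × 322 = 644
  C–H: 4 × 426 = 1704
  Σ(formed) = 2707 kJ
ΔH = Σ(broken) − Σ(formed) = 2582 − 2707 = −125 kJ

ΔH ≈ −125 kJ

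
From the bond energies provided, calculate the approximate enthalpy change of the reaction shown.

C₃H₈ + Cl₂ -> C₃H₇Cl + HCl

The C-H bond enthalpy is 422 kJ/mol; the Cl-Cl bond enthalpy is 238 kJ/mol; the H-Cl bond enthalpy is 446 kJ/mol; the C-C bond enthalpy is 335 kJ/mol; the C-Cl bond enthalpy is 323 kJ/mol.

ΔH ≈ −109 kJ

Bonds broken (reactants):
  C-C: 2 × 335 = 670
  C-H: 8 × 422 = 3376
  Cl-Cl: 1 × 238 = 238
  Σ(broken) = 4284 kJ
Bonds formed (products):
  C-C: 2 × 335 = 670
  C-Cl: 1 × 323 = 323
  C-H: 7 × 422 = 2954
  H-Cl: 1 × 446 = 446
  Σ(formed) = 4393 kJ
ΔH = Σ(broken) − Σ(formed) = 4284 − 4393 = −109 kJ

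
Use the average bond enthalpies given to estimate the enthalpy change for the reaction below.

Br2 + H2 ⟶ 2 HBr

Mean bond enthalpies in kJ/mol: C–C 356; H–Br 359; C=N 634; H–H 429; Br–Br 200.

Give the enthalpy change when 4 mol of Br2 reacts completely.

ΔH = −356 kJ

Bonds broken (reactants):
  Br–Br: 1 × 200 = 200
  H–H: 1 × 429 = 429
  Σ(broken) = 629 kJ
Bonds formed (products):
  H–Br: 2 × 359 = 718
  Σ(formed) = 718 kJ
ΔH = Σ(broken) − Σ(formed) = 629 − 718 = −89 kJ
For 4× the reaction as written: 4 × (−89) = −356 kJ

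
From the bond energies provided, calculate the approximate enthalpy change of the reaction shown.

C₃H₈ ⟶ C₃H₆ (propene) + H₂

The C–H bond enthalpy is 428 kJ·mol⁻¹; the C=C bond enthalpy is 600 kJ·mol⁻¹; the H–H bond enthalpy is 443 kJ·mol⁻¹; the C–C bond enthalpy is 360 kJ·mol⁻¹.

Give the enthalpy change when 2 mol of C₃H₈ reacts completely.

Bonds broken (reactants):
  C–C: 2 × 360 = 720
  C–H: 8 × 428 = 3424
  Σ(broken) = 4144 kJ
Bonds formed (products):
  C–C: 1 × 360 = 360
  C–H: 6 × 428 = 2568
  C=C: 1 × 600 = 600
  H–H: 1 × 443 = 443
  Σ(formed) = 3971 kJ
ΔH = Σ(broken) − Σ(formed) = 4144 − 3971 = +173 kJ
For 2× the reaction as written: 2 × (+173) = +346 kJ

ΔH = +346 kJ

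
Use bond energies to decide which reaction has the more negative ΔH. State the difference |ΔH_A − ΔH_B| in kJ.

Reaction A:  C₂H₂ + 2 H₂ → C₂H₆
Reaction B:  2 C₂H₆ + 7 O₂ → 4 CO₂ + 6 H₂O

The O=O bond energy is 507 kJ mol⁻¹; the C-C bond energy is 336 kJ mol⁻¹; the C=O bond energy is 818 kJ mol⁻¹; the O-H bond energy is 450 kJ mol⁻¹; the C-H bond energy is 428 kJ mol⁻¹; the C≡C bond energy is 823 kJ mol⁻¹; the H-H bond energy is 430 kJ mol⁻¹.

Reaction B, by 2222 kJ

Reaction A:
  Bonds broken (reactants):
    C≡C: 1 × 823 = 823
    C-H: 2 × 428 = 856
    H-H: 2 × 430 = 860
    Σ(broken) = 2539 kJ
  Bonds formed (products):
    C-C: 1 × 336 = 336
    C-H: 6 × 428 = 2568
    Σ(formed) = 2904 kJ
  ΔH_A = 2539 − 2904 = −365 kJ
Reaction B:
  Bonds broken (reactants):
    C-C: 2 × 336 = 672
    C-H: 12 × 428 = 5136
    O=O: 7 × 507 = 3549
    Σ(broken) = 9357 kJ
  Bonds formed (products):
    C=O: 8 × 818 = 6544
    O-H: 12 × 450 = 5400
    Σ(formed) = 11944 kJ
  ΔH_B = 9357 − 11944 = −2587 kJ
ΔH_A − ΔH_B = +2222 kJ, so reaction B has the more negative ΔH; |ΔH_A − ΔH_B| = 2222 kJ.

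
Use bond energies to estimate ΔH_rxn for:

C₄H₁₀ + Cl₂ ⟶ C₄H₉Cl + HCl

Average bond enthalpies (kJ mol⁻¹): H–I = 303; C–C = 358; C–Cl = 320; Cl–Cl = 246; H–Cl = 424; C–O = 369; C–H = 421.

Bonds broken (reactants):
  C–C: 3 × 358 = 1074
  C–H: 10 × 421 = 4210
  Cl–Cl: 1 × 246 = 246
  Σ(broken) = 5530 kJ
Bonds formed (products):
  C–C: 3 × 358 = 1074
  C–Cl: 1 × 320 = 320
  C–H: 9 × 421 = 3789
  H–Cl: 1 × 424 = 424
  Σ(formed) = 5607 kJ
ΔH = Σ(broken) − Σ(formed) = 5530 − 5607 = −77 kJ

ΔH ≈ −77 kJ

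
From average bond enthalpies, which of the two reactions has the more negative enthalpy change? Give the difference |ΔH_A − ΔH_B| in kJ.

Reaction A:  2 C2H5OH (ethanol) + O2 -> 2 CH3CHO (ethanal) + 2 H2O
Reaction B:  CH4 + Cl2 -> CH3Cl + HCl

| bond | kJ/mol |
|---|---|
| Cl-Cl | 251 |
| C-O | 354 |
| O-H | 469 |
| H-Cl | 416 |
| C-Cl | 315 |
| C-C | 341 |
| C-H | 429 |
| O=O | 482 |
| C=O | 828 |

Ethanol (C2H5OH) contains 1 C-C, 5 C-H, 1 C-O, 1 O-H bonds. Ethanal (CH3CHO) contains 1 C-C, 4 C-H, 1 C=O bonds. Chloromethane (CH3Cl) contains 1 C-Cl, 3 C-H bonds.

Reaction A, by 495 kJ

Reaction A:
  Bonds broken (reactants):
    C-C: 2 × 341 = 682
    C-H: 10 × 429 = 4290
    C-O: 2 × 354 = 708
    O-H: 2 × 469 = 938
    O=O: 1 × 482 = 482
    Σ(broken) = 7100 kJ
  Bonds formed (products):
    C-C: 2 × 341 = 682
    C-H: 8 × 429 = 3432
    C=O: 2 × 828 = 1656
    O-H: 4 × 469 = 1876
    Σ(formed) = 7646 kJ
  ΔH_A = 7100 − 7646 = −546 kJ
Reaction B:
  Bonds broken (reactants):
    C-H: 4 × 429 = 1716
    Cl-Cl: 1 × 251 = 251
    Σ(broken) = 1967 kJ
  Bonds formed (products):
    C-Cl: 1 × 315 = 315
    C-H: 3 × 429 = 1287
    H-Cl: 1 × 416 = 416
    Σ(formed) = 2018 kJ
  ΔH_B = 1967 − 2018 = −51 kJ
ΔH_A − ΔH_B = −495 kJ, so reaction A has the more negative ΔH; |ΔH_A − ΔH_B| = 495 kJ.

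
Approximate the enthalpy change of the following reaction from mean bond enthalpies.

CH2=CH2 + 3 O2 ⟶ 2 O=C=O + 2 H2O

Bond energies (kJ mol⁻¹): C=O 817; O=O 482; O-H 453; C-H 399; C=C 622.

Bonds broken (reactants):
  C-H: 4 × 399 = 1596
  C=C: 1 × 622 = 622
  O=O: 3 × 482 = 1446
  Σ(broken) = 3664 kJ
Bonds formed (products):
  C=O: 4 × 817 = 3268
  O-H: 4 × 453 = 1812
  Σ(formed) = 5080 kJ
ΔH = Σ(broken) − Σ(formed) = 3664 − 5080 = −1416 kJ

ΔH ≈ −1416 kJ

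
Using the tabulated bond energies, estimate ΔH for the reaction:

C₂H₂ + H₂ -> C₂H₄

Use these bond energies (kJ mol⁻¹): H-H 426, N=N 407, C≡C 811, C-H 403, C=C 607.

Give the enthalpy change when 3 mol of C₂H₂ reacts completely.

ΔH = −528 kJ

Bonds broken (reactants):
  C≡C: 1 × 811 = 811
  C-H: 2 × 403 = 806
  H-H: 1 × 426 = 426
  Σ(broken) = 2043 kJ
Bonds formed (products):
  C-H: 4 × 403 = 1612
  C=C: 1 × 607 = 607
  Σ(formed) = 2219 kJ
ΔH = Σ(broken) − Σ(formed) = 2043 − 2219 = −176 kJ
For 3× the reaction as written: 3 × (−176) = −528 kJ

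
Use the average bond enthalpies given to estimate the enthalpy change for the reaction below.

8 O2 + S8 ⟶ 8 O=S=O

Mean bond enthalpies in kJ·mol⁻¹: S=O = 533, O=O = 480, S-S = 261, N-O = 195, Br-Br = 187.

Bonds broken (reactants):
  O=O: 8 × 480 = 3840
  S-S: 8 × 261 = 2088
  Σ(broken) = 5928 kJ
Bonds formed (products):
  S=O: 16 × 533 = 8528
  Σ(formed) = 8528 kJ
ΔH = Σ(broken) − Σ(formed) = 5928 − 8528 = −2600 kJ

ΔH ≈ −2600 kJ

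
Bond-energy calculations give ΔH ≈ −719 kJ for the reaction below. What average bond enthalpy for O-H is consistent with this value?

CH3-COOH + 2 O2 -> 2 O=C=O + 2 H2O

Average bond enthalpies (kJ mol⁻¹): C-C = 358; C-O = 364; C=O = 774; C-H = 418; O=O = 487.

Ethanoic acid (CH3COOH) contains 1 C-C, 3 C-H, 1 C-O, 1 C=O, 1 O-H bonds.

Let D be the O-H bond energy.
Σ(broken) = 1×358 + 3×418 + 1×364 + 1×774 + 1×D + 2×487 = 3724 + D
Σ(formed) = 4×774 + 4×D = 3096 + 4D
ΔH = Σ(broken) − Σ(formed) = (3724 + D) − (3096 + 4D) = +628 − 3D
Setting this equal to −719 kJ gives 3D = 1347, so D = 449 kJ/mol.

D(O-H) ≈ 449 kJ/mol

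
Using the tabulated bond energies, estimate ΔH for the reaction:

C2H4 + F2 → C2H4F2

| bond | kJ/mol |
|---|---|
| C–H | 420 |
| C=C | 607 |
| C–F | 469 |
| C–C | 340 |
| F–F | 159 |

ΔH ≈ −512 kJ

Bonds broken (reactants):
  C–H: 4 × 420 = 1680
  C=C: 1 × 607 = 607
  F–F: 1 × 159 = 159
  Σ(broken) = 2446 kJ
Bonds formed (products):
  C–C: 1 × 340 = 340
  C–F: 2 × 469 = 938
  C–H: 4 × 420 = 1680
  Σ(formed) = 2958 kJ
ΔH = Σ(broken) − Σ(formed) = 2446 − 2958 = −512 kJ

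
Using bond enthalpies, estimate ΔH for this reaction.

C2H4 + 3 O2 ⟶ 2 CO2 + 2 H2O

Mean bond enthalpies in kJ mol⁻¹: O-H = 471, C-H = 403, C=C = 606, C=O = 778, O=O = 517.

Bonds broken (reactants):
  C-H: 4 × 403 = 1612
  C=C: 1 × 606 = 606
  O=O: 3 × 517 = 1551
  Σ(broken) = 3769 kJ
Bonds formed (products):
  C=O: 4 × 778 = 3112
  O-H: 4 × 471 = 1884
  Σ(formed) = 4996 kJ
ΔH = Σ(broken) − Σ(formed) = 3769 − 4996 = −1227 kJ

ΔH ≈ −1227 kJ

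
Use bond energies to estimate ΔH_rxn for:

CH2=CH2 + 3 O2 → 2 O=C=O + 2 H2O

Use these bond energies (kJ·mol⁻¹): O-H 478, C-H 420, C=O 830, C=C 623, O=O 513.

Bonds broken (reactants):
  C-H: 4 × 420 = 1680
  C=C: 1 × 623 = 623
  O=O: 3 × 513 = 1539
  Σ(broken) = 3842 kJ
Bonds formed (products):
  C=O: 4 × 830 = 3320
  O-H: 4 × 478 = 1912
  Σ(formed) = 5232 kJ
ΔH = Σ(broken) − Σ(formed) = 3842 − 5232 = −1390 kJ

ΔH ≈ −1390 kJ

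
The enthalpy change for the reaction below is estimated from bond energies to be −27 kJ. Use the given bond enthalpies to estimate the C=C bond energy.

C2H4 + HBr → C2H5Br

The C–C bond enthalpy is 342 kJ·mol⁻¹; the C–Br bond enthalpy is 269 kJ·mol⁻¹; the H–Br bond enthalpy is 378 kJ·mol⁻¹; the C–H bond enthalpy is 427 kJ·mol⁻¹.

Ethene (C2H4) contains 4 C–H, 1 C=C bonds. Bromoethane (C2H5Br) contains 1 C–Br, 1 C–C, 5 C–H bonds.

Let D be the C=C bond energy.
Σ(broken) = 4×427 + 1×D + 1×378 = 2086 + D
Σ(formed) = 1×269 + 1×342 + 5×427 = 2746
ΔH = Σ(broken) − Σ(formed) = (2086 + D) − (2746) = −660 + D
Setting this equal to −27 kJ gives D = 633 kJ/mol.

D(C=C) ≈ 633 kJ/mol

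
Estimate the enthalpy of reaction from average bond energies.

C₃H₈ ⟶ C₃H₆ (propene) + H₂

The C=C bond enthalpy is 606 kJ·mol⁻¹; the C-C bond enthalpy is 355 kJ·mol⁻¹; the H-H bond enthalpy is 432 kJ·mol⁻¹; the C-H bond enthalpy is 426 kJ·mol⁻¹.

ΔH ≈ +169 kJ

Bonds broken (reactants):
  C-C: 2 × 355 = 710
  C-H: 8 × 426 = 3408
  Σ(broken) = 4118 kJ
Bonds formed (products):
  C-C: 1 × 355 = 355
  C-H: 6 × 426 = 2556
  C=C: 1 × 606 = 606
  H-H: 1 × 432 = 432
  Σ(formed) = 3949 kJ
ΔH = Σ(broken) − Σ(formed) = 4118 − 3949 = +169 kJ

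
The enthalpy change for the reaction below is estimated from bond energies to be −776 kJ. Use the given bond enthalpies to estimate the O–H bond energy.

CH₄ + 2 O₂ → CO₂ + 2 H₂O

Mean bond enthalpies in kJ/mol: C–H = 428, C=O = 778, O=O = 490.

Let D be the O–H bond energy.
Σ(broken) = 4×428 + 2×490 = 2692
Σ(formed) = 2×778 + 4×D = 1556 + 4D
ΔH = Σ(broken) − Σ(formed) = (2692) − (1556 + 4D) = +1136 − 4D
Setting this equal to −776 kJ gives 4D = 1912, so D = 478 kJ/mol.

D(O–H) ≈ 478 kJ/mol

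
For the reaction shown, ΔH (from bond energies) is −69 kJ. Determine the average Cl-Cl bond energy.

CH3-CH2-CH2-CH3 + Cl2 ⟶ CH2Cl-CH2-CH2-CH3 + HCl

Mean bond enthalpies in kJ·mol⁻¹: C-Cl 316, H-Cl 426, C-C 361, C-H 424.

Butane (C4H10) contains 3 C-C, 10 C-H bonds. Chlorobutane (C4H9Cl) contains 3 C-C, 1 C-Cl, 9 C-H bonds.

D(Cl-Cl) ≈ 249 kJ/mol

Let D be the Cl-Cl bond energy.
Σ(broken) = 3×361 + 10×424 + 1×D = 5323 + D
Σ(formed) = 3×361 + 1×316 + 9×424 + 1×426 = 5641
ΔH = Σ(broken) − Σ(formed) = (5323 + D) − (5641) = −318 + D
Setting this equal to −69 kJ gives D = 249 kJ/mol.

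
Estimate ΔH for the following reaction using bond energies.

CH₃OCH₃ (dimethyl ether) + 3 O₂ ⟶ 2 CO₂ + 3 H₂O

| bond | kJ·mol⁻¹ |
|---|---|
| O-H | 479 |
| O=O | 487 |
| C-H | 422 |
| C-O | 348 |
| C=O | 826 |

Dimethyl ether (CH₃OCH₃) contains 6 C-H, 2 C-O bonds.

ΔH ≈ −1489 kJ

Bonds broken (reactants):
  C-H: 6 × 422 = 2532
  C-O: 2 × 348 = 696
  O=O: 3 × 487 = 1461
  Σ(broken) = 4689 kJ
Bonds formed (products):
  C=O: 4 × 826 = 3304
  O-H: 6 × 479 = 2874
  Σ(formed) = 6178 kJ
ΔH = Σ(broken) − Σ(formed) = 4689 − 6178 = −1489 kJ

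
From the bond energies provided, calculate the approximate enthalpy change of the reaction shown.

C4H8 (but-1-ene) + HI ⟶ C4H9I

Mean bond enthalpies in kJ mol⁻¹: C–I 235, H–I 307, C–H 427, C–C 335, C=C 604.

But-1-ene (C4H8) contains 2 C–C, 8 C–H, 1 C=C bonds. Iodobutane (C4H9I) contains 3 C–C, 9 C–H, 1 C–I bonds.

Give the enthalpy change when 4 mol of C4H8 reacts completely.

Bonds broken (reactants):
  C–C: 2 × 335 = 670
  C–H: 8 × 427 = 3416
  C=C: 1 × 604 = 604
  H–I: 1 × 307 = 307
  Σ(broken) = 4997 kJ
Bonds formed (products):
  C–C: 3 × 335 = 1005
  C–H: 9 × 427 = 3843
  C–I: 1 × 235 = 235
  Σ(formed) = 5083 kJ
ΔH = Σ(broken) − Σ(formed) = 4997 − 5083 = −86 kJ
For 4× the reaction as written: 4 × (−86) = −344 kJ

ΔH = −344 kJ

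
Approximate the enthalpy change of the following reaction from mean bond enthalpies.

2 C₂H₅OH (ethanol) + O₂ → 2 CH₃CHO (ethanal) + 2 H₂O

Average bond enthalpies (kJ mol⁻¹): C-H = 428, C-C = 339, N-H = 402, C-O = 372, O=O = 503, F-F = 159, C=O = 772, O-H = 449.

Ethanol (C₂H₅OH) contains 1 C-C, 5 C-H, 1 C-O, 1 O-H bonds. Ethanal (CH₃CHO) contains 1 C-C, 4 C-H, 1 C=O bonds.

Bonds broken (reactants):
  C-C: 2 × 339 = 678
  C-H: 10 × 428 = 4280
  C-O: 2 × 372 = 744
  O-H: 2 × 449 = 898
  O=O: 1 × 503 = 503
  Σ(broken) = 7103 kJ
Bonds formed (products):
  C-C: 2 × 339 = 678
  C-H: 8 × 428 = 3424
  C=O: 2 × 772 = 1544
  O-H: 4 × 449 = 1796
  Σ(formed) = 7442 kJ
ΔH = Σ(broken) − Σ(formed) = 7103 − 7442 = −339 kJ

ΔH ≈ −339 kJ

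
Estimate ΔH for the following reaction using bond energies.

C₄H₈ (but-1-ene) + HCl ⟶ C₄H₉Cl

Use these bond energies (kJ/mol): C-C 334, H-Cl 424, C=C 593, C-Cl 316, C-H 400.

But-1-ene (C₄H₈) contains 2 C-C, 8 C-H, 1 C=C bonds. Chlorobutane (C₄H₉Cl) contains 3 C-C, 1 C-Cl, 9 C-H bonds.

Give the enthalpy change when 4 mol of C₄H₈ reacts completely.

Bonds broken (reactants):
  C-C: 2 × 334 = 668
  C-H: 8 × 400 = 3200
  C=C: 1 × 593 = 593
  H-Cl: 1 × 424 = 424
  Σ(broken) = 4885 kJ
Bonds formed (products):
  C-C: 3 × 334 = 1002
  C-Cl: 1 × 316 = 316
  C-H: 9 × 400 = 3600
  Σ(formed) = 4918 kJ
ΔH = Σ(broken) − Σ(formed) = 4885 − 4918 = −33 kJ
For 4× the reaction as written: 4 × (−33) = −132 kJ

ΔH = −132 kJ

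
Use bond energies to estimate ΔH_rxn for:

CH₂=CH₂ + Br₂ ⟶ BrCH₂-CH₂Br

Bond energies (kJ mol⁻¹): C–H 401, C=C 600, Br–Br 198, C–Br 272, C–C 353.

Bonds broken (reactants):
  Br–Br: 1 × 198 = 198
  C–H: 4 × 401 = 1604
  C=C: 1 × 600 = 600
  Σ(broken) = 2402 kJ
Bonds formed (products):
  C–Br: 2 × 272 = 544
  C–C: 1 × 353 = 353
  C–H: 4 × 401 = 1604
  Σ(formed) = 2501 kJ
ΔH = Σ(broken) − Σ(formed) = 2402 − 2501 = −99 kJ

ΔH ≈ −99 kJ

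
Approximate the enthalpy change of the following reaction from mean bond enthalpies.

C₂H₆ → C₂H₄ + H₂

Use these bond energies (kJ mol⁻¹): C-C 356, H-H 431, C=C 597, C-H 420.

Bonds broken (reactants):
  C-C: 1 × 356 = 356
  C-H: 6 × 420 = 2520
  Σ(broken) = 2876 kJ
Bonds formed (products):
  C-H: 4 × 420 = 1680
  C=C: 1 × 597 = 597
  H-H: 1 × 431 = 431
  Σ(formed) = 2708 kJ
ΔH = Σ(broken) − Σ(formed) = 2876 − 2708 = +168 kJ

ΔH ≈ +168 kJ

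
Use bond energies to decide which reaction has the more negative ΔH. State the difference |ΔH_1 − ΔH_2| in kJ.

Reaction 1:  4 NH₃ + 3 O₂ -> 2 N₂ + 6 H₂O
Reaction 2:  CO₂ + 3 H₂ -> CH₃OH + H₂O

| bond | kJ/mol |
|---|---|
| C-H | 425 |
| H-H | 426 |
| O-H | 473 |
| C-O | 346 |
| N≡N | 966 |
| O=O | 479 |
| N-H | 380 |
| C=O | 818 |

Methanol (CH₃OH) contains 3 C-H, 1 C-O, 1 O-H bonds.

Reaction 1, by 1485 kJ

Reaction 1:
  Bonds broken (reactants):
    N-H: 12 × 380 = 4560
    O=O: 3 × 479 = 1437
    Σ(broken) = 5997 kJ
  Bonds formed (products):
    N≡N: 2 × 966 = 1932
    O-H: 12 × 473 = 5676
    Σ(formed) = 7608 kJ
  ΔH_1 = 5997 − 7608 = −1611 kJ
Reaction 2:
  Bonds broken (reactants):
    C=O: 2 × 818 = 1636
    H-H: 3 × 426 = 1278
    Σ(broken) = 2914 kJ
  Bonds formed (products):
    C-H: 3 × 425 = 1275
    C-O: 1 × 346 = 346
    O-H: 3 × 473 = 1419
    Σ(formed) = 3040 kJ
  ΔH_2 = 2914 − 3040 = −126 kJ
ΔH_1 − ΔH_2 = −1485 kJ, so reaction 1 has the more negative ΔH; |ΔH_1 − ΔH_2| = 1485 kJ.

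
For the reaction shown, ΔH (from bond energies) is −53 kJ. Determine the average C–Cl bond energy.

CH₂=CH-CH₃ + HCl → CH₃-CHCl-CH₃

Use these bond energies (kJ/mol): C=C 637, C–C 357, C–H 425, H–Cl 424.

D(C–Cl) ≈ 332 kJ/mol

Let D be the C–Cl bond energy.
Σ(broken) = 1×357 + 6×425 + 1×637 + 1×424 = 3968
Σ(formed) = 2×357 + 1×D + 7×425 = 3689 + D
ΔH = Σ(broken) − Σ(formed) = (3968) − (3689 + D) = +279 − D
Setting this equal to −53 kJ gives D = 332 kJ/mol.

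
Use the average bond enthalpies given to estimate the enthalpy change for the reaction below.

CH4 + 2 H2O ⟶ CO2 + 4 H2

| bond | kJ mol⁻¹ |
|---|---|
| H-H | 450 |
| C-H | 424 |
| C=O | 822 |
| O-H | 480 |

ΔH ≈ +172 kJ

Bonds broken (reactants):
  C-H: 4 × 424 = 1696
  O-H: 4 × 480 = 1920
  Σ(broken) = 3616 kJ
Bonds formed (products):
  C=O: 2 × 822 = 1644
  H-H: 4 × 450 = 1800
  Σ(formed) = 3444 kJ
ΔH = Σ(broken) − Σ(formed) = 3616 − 3444 = +172 kJ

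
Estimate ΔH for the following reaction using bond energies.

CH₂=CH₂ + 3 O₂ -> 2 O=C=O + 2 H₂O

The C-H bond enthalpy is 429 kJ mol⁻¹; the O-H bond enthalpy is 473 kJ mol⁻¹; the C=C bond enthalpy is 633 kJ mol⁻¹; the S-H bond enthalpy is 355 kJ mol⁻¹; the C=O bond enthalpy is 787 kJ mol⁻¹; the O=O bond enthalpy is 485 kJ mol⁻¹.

ΔH ≈ −1236 kJ

Bonds broken (reactants):
  C-H: 4 × 429 = 1716
  C=C: 1 × 633 = 633
  O=O: 3 × 485 = 1455
  Σ(broken) = 3804 kJ
Bonds formed (products):
  C=O: 4 × 787 = 3148
  O-H: 4 × 473 = 1892
  Σ(formed) = 5040 kJ
ΔH = Σ(broken) − Σ(formed) = 3804 − 5040 = −1236 kJ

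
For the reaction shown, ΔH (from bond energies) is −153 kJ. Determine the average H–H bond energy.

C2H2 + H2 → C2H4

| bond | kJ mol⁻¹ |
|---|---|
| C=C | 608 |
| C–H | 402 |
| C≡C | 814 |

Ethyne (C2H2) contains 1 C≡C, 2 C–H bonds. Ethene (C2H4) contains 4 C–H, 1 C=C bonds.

Let D be the H–H bond energy.
Σ(broken) = 1×814 + 2×402 + 1×D = 1618 + D
Σ(formed) = 4×402 + 1×608 = 2216
ΔH = Σ(broken) − Σ(formed) = (1618 + D) − (2216) = −598 + D
Setting this equal to −153 kJ gives D = 445 kJ/mol.

D(H–H) ≈ 445 kJ/mol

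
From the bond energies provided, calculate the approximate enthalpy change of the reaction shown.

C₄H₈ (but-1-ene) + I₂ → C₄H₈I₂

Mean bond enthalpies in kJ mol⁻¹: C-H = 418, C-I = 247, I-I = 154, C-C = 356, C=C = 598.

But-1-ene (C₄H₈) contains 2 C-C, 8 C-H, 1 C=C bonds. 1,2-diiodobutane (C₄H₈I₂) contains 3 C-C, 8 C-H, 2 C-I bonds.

ΔH ≈ −98 kJ

Bonds broken (reactants):
  C-C: 2 × 356 = 712
  C-H: 8 × 418 = 3344
  C=C: 1 × 598 = 598
  I-I: 1 × 154 = 154
  Σ(broken) = 4808 kJ
Bonds formed (products):
  C-C: 3 × 356 = 1068
  C-H: 8 × 418 = 3344
  C-I: 2 × 247 = 494
  Σ(formed) = 4906 kJ
ΔH = Σ(broken) − Σ(formed) = 4808 − 4906 = −98 kJ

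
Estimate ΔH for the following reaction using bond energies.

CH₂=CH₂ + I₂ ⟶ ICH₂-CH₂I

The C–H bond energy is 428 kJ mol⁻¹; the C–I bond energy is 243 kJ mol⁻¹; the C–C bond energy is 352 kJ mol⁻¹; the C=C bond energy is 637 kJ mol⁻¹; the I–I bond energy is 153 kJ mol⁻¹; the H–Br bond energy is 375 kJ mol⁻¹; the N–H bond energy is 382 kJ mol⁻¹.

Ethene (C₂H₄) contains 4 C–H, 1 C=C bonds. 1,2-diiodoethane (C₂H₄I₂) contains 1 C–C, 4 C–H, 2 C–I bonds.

Bonds broken (reactants):
  C–H: 4 × 428 = 1712
  C=C: 1 × 637 = 637
  I–I: 1 × 153 = 153
  Σ(broken) = 2502 kJ
Bonds formed (products):
  C–C: 1 × 352 = 352
  C–H: 4 × 428 = 1712
  C–I: 2 × 243 = 486
  Σ(formed) = 2550 kJ
ΔH = Σ(broken) − Σ(formed) = 2502 − 2550 = −48 kJ

ΔH ≈ −48 kJ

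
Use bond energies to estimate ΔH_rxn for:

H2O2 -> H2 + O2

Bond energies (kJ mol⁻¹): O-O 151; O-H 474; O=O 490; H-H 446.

ΔH ≈ +163 kJ

Bonds broken (reactants):
  O-H: 2 × 474 = 948
  O-O: 1 × 151 = 151
  Σ(broken) = 1099 kJ
Bonds formed (products):
  H-H: 1 × 446 = 446
  O=O: 1 × 490 = 490
  Σ(formed) = 936 kJ
ΔH = Σ(broken) − Σ(formed) = 1099 − 936 = +163 kJ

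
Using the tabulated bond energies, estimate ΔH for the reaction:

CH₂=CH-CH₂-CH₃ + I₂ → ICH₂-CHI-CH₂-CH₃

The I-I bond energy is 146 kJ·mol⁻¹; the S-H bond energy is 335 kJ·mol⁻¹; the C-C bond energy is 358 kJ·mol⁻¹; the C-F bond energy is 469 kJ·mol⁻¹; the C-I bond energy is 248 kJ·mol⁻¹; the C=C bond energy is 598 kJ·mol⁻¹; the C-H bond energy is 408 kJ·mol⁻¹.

Bonds broken (reactants):
  C-C: 2 × 358 = 716
  C-H: 8 × 408 = 3264
  C=C: 1 × 598 = 598
  I-I: 1 × 146 = 146
  Σ(broken) = 4724 kJ
Bonds formed (products):
  C-C: 3 × 358 = 1074
  C-H: 8 × 408 = 3264
  C-I: 2 × 248 = 496
  Σ(formed) = 4834 kJ
ΔH = Σ(broken) − Σ(formed) = 4724 − 4834 = −110 kJ

ΔH ≈ −110 kJ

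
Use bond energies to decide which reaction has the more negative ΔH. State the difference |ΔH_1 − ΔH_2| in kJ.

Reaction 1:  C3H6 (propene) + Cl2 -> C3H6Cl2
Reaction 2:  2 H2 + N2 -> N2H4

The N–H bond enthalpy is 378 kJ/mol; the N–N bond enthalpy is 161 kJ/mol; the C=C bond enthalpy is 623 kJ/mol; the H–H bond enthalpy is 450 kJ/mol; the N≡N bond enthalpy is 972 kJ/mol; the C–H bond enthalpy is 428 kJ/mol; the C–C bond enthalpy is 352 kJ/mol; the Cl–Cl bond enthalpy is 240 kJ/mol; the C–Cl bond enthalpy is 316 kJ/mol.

Reaction 1:
  Bonds broken (reactants):
    C–C: 1 × 352 = 352
    C–H: 6 × 428 = 2568
    C=C: 1 × 623 = 623
    Cl–Cl: 1 × 240 = 240
    Σ(broken) = 3783 kJ
  Bonds formed (products):
    C–C: 2 × 352 = 704
    C–Cl: 2 × 316 = 632
    C–H: 6 × 428 = 2568
    Σ(formed) = 3904 kJ
  ΔH_1 = 3783 − 3904 = −121 kJ
Reaction 2:
  Bonds broken (reactants):
    H–H: 2 × 450 = 900
    N≡N: 1 × 972 = 972
    Σ(broken) = 1872 kJ
  Bonds formed (products):
    N–H: 4 × 378 = 1512
    N–N: 1 × 161 = 161
    Σ(formed) = 1673 kJ
  ΔH_2 = 1872 − 1673 = +199 kJ
ΔH_1 − ΔH_2 = −320 kJ, so reaction 1 has the more negative ΔH; |ΔH_1 − ΔH_2| = 320 kJ.

Reaction 1, by 320 kJ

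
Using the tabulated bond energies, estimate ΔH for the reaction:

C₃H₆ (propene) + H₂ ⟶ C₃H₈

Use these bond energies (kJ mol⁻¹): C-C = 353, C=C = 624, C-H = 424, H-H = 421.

Bonds broken (reactants):
  C-C: 1 × 353 = 353
  C-H: 6 × 424 = 2544
  C=C: 1 × 624 = 624
  H-H: 1 × 421 = 421
  Σ(broken) = 3942 kJ
Bonds formed (products):
  C-C: 2 × 353 = 706
  C-H: 8 × 424 = 3392
  Σ(formed) = 4098 kJ
ΔH = Σ(broken) − Σ(formed) = 3942 − 4098 = −156 kJ

ΔH ≈ −156 kJ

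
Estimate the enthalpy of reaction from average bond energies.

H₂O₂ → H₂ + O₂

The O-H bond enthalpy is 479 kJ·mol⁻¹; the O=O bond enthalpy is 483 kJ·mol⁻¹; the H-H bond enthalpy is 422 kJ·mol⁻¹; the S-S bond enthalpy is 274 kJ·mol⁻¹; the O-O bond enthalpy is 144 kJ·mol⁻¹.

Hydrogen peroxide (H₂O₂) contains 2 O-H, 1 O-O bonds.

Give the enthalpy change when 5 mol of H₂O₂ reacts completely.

Bonds broken (reactants):
  O-H: 2 × 479 = 958
  O-O: 1 × 144 = 144
  Σ(broken) = 1102 kJ
Bonds formed (products):
  H-H: 1 × 422 = 422
  O=O: 1 × 483 = 483
  Σ(formed) = 905 kJ
ΔH = Σ(broken) − Σ(formed) = 1102 − 905 = +197 kJ
For 5× the reaction as written: 5 × (+197) = +985 kJ

ΔH = +985 kJ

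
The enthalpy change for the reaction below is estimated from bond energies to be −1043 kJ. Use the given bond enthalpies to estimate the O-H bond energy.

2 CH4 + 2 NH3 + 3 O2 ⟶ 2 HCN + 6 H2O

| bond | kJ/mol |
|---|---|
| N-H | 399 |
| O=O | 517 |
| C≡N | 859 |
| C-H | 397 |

D(O-H) ≈ 471 kJ/mol

Let D be the O-H bond energy.
Σ(broken) = 8×397 + 6×399 + 3×517 = 7121
Σ(formed) = 2×859 + 2×397 + 12×D = 2512 + 12D
ΔH = Σ(broken) − Σ(formed) = (7121) − (2512 + 12D) = +4609 − 12D
Setting this equal to −1043 kJ gives 12D = 5652, so D = 471 kJ/mol.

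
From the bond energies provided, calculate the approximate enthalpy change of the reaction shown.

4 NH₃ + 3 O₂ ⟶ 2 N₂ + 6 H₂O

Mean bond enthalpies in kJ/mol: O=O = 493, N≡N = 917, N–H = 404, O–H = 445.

ΔH ≈ −847 kJ

Bonds broken (reactants):
  N–H: 12 × 404 = 4848
  O=O: 3 × 493 = 1479
  Σ(broken) = 6327 kJ
Bonds formed (products):
  N≡N: 2 × 917 = 1834
  O–H: 12 × 445 = 5340
  Σ(formed) = 7174 kJ
ΔH = Σ(broken) − Σ(formed) = 6327 − 7174 = −847 kJ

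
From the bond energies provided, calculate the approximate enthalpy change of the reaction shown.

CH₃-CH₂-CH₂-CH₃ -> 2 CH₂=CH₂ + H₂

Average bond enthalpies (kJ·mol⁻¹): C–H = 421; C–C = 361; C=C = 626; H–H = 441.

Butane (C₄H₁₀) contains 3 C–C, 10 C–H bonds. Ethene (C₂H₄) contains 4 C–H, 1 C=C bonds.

ΔH ≈ +232 kJ

Bonds broken (reactants):
  C–C: 3 × 361 = 1083
  C–H: 10 × 421 = 4210
  Σ(broken) = 5293 kJ
Bonds formed (products):
  C–H: 8 × 421 = 3368
  C=C: 2 × 626 = 1252
  H–H: 1 × 441 = 441
  Σ(formed) = 5061 kJ
ΔH = Σ(broken) − Σ(formed) = 5293 − 5061 = +232 kJ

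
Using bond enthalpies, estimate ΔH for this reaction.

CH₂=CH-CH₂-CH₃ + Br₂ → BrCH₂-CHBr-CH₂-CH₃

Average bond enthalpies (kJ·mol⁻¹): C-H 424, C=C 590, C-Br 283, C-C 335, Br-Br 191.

ΔH ≈ −120 kJ

Bonds broken (reactants):
  Br-Br: 1 × 191 = 191
  C-C: 2 × 335 = 670
  C-H: 8 × 424 = 3392
  C=C: 1 × 590 = 590
  Σ(broken) = 4843 kJ
Bonds formed (products):
  C-Br: 2 × 283 = 566
  C-C: 3 × 335 = 1005
  C-H: 8 × 424 = 3392
  Σ(formed) = 4963 kJ
ΔH = Σ(broken) − Σ(formed) = 4843 − 4963 = −120 kJ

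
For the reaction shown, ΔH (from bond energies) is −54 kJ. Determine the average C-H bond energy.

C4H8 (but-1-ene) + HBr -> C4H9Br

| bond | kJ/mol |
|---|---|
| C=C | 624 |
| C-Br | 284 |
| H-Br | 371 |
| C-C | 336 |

D(C-H) ≈ 429 kJ/mol

Let D be the C-H bond energy.
Σ(broken) = 2×336 + 8×D + 1×624 + 1×371 = 1667 + 8D
Σ(formed) = 1×284 + 3×336 + 9×D = 1292 + 9D
ΔH = Σ(broken) − Σ(formed) = (1667 + 8D) − (1292 + 9D) = +375 − D
Setting this equal to −54 kJ gives D = 429 kJ/mol.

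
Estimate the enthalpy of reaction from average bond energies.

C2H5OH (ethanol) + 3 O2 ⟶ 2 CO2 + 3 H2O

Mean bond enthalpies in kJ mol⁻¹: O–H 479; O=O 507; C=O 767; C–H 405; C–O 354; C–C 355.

Bonds broken (reactants):
  C–C: 1 × 355 = 355
  C–H: 5 × 405 = 2025
  C–O: 1 × 354 = 354
  O–H: 1 × 479 = 479
  O=O: 3 × 507 = 1521
  Σ(broken) = 4734 kJ
Bonds formed (products):
  C=O: 4 × 767 = 3068
  O–H: 6 × 479 = 2874
  Σ(formed) = 5942 kJ
ΔH = Σ(broken) − Σ(formed) = 4734 − 5942 = −1208 kJ

ΔH ≈ −1208 kJ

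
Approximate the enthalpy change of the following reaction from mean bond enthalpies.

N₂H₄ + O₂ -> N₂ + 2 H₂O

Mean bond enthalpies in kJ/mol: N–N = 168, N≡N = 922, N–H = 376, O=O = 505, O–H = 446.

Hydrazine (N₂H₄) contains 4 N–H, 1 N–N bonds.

ΔH ≈ −529 kJ

Bonds broken (reactants):
  N–H: 4 × 376 = 1504
  N–N: 1 × 168 = 168
  O=O: 1 × 505 = 505
  Σ(broken) = 2177 kJ
Bonds formed (products):
  N≡N: 1 × 922 = 922
  O–H: 4 × 446 = 1784
  Σ(formed) = 2706 kJ
ΔH = Σ(broken) − Σ(formed) = 2177 − 2706 = −529 kJ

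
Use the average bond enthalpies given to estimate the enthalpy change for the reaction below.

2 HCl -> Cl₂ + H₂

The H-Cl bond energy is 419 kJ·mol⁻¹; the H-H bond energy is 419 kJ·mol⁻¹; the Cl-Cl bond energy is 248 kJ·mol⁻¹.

ΔH ≈ +171 kJ

Bonds broken (reactants):
  H-Cl: 2 × 419 = 838
  Σ(broken) = 838 kJ
Bonds formed (products):
  Cl-Cl: 1 × 248 = 248
  H-H: 1 × 419 = 419
  Σ(formed) = 667 kJ
ΔH = Σ(broken) − Σ(formed) = 838 − 667 = +171 kJ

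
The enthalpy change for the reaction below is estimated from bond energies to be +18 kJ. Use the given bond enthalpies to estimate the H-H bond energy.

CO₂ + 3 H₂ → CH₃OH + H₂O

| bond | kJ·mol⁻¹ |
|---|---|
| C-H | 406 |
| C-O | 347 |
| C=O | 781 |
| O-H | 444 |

D(H-H) ≈ 451 kJ/mol

Let D be the H-H bond energy.
Σ(broken) = 2×781 + 3×D = 1562 + 3D
Σ(formed) = 3×406 + 1×347 + 3×444 = 2897
ΔH = Σ(broken) − Σ(formed) = (1562 + 3D) − (2897) = −1335 + 3D
Setting this equal to +18 kJ gives 3D = 1353, so D = 451 kJ/mol.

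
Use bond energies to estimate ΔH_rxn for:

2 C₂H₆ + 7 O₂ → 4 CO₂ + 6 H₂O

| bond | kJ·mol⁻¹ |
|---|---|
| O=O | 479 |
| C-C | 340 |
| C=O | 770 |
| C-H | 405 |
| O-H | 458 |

Bonds broken (reactants):
  C-C: 2 × 340 = 680
  C-H: 12 × 405 = 4860
  O=O: 7 × 479 = 3353
  Σ(broken) = 8893 kJ
Bonds formed (products):
  C=O: 8 × 770 = 6160
  O-H: 12 × 458 = 5496
  Σ(formed) = 11656 kJ
ΔH = Σ(broken) − Σ(formed) = 8893 − 11656 = −2763 kJ

ΔH ≈ −2763 kJ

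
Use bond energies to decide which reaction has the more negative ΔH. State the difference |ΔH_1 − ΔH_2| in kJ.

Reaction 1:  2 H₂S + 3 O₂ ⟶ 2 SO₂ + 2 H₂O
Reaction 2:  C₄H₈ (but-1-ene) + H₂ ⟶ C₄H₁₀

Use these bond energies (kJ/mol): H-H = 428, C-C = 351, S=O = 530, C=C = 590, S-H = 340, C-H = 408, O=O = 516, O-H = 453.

Reaction 1:
  Bonds broken (reactants):
    O=O: 3 × 516 = 1548
    S-H: 4 × 340 = 1360
    Σ(broken) = 2908 kJ
  Bonds formed (products):
    O-H: 4 × 453 = 1812
    S=O: 4 × 530 = 2120
    Σ(formed) = 3932 kJ
  ΔH_1 = 2908 − 3932 = −1024 kJ
Reaction 2:
  Bonds broken (reactants):
    C-C: 2 × 351 = 702
    C-H: 8 × 408 = 3264
    C=C: 1 × 590 = 590
    H-H: 1 × 428 = 428
    Σ(broken) = 4984 kJ
  Bonds formed (products):
    C-C: 3 × 351 = 1053
    C-H: 10 × 408 = 4080
    Σ(formed) = 5133 kJ
  ΔH_2 = 4984 − 5133 = −149 kJ
ΔH_1 − ΔH_2 = −875 kJ, so reaction 1 has the more negative ΔH; |ΔH_1 − ΔH_2| = 875 kJ.

Reaction 1, by 875 kJ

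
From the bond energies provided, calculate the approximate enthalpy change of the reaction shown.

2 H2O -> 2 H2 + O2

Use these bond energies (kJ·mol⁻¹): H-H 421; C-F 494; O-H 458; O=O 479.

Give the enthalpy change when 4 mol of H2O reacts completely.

ΔH = +1022 kJ

Bonds broken (reactants):
  O-H: 4 × 458 = 1832
  Σ(broken) = 1832 kJ
Bonds formed (products):
  H-H: 2 × 421 = 842
  O=O: 1 × 479 = 479
  Σ(formed) = 1321 kJ
ΔH = Σ(broken) − Σ(formed) = 1832 − 1321 = +511 kJ
For 2× the reaction as written: 2 × (+511) = +1022 kJ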